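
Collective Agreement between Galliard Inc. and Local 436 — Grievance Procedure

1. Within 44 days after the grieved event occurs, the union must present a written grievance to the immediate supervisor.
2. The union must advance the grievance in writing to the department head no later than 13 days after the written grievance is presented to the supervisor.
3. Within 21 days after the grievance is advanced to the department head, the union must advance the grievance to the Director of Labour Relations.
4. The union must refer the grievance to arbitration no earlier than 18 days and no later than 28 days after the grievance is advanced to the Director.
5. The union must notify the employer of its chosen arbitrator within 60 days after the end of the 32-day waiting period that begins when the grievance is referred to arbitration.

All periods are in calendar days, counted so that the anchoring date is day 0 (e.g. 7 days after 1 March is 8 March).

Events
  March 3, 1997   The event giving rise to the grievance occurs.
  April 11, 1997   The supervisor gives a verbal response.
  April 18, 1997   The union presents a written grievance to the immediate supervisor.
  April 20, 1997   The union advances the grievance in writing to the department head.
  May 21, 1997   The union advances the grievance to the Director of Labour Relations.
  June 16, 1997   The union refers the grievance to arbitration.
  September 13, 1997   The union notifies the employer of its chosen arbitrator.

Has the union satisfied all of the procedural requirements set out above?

(1) due by March 3, 1997 + 44 days = April 16, 1997; April 18, 1997 misses that deadline by 2 days.
No need to go further; step 1 was not satisfied.

No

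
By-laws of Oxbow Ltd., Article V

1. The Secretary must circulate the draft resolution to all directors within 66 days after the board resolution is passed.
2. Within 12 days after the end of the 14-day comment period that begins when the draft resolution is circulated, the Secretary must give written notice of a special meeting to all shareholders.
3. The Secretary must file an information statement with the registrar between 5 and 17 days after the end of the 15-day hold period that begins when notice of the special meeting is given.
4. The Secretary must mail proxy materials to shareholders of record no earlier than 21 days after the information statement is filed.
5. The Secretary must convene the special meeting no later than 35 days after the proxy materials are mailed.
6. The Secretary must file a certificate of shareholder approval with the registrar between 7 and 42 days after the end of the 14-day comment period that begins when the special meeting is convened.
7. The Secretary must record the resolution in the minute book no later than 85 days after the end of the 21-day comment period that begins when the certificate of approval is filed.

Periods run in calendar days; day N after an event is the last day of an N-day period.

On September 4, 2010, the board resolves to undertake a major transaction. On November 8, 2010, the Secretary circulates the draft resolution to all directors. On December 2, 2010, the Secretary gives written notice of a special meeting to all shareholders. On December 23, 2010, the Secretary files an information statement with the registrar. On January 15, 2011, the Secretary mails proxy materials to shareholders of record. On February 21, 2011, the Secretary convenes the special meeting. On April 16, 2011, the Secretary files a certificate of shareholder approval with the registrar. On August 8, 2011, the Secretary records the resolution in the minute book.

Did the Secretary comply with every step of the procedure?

No

Step 1: 66 days after September 4, 2010 (when the board resolution is passed) is November 9, 2010; November 8, 2010 is within that limit.
Step 2: 12 days after November 22, 2010 (end of the 14-day comment period, which began when the draft resolution is circulated on November 8, 2010) is December 4, 2010; done December 2, 2010 — timely.
Step 3: the window is 5–17 days after December 17, 2010 (end of the 15-day hold period, which began when notice of the special meeting is given on December 2, 2010), so December 22, 2010 through January 3, 2011; December 23, 2010 falls inside that range.
Step 4: the earliest permitted date is 21 days after December 23, 2010 (when the information statement is filed), i.e. January 13, 2011; done January 15, 2011 — permitted.
Step 5: 35 days after January 15, 2011 (when the proxy materials are mailed) is February 19, 2011; February 21, 2011 misses that deadline by 2 days.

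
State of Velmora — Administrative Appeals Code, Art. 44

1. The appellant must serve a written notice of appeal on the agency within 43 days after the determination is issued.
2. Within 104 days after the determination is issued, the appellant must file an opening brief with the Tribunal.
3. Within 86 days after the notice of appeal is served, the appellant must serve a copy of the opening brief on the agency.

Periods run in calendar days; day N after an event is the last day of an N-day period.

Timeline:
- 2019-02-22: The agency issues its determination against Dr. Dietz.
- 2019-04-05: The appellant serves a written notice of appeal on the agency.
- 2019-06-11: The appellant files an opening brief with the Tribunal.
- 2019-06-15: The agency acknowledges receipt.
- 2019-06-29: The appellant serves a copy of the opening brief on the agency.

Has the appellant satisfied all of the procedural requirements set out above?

No

Step 1 — counting 43 days from 2019-02-22 (when the determination is issued) gives a deadline of 2019-04-06; completed 2019-04-05, before the deadline.
Step 2 — counting 104 days from 2019-02-22 (when the determination is issued) gives a deadline of 2019-06-06; done 2019-06-11 — 5 days late.
That is the first point of non-compliance.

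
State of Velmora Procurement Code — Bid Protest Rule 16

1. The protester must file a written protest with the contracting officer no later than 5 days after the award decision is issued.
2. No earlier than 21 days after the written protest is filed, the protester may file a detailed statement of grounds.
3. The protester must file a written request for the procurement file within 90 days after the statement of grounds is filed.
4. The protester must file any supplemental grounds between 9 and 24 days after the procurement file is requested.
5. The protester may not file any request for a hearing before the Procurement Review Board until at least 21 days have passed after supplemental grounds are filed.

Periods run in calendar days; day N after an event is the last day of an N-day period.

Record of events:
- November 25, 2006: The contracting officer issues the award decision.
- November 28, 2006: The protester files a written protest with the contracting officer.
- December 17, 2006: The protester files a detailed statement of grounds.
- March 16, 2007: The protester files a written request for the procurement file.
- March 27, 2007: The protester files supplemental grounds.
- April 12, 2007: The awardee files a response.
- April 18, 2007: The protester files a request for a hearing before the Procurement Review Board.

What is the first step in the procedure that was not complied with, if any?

(1) due by November 25, 2006 + 5 days = November 30, 2006; completed November 28, 2006, before the deadline.
(2) permitted from November 28, 2006 + 21 days = December 19, 2006 onward; done December 17, 2006 — 2 days too early.
The procedure was therefore not followed at step 2.

Step 2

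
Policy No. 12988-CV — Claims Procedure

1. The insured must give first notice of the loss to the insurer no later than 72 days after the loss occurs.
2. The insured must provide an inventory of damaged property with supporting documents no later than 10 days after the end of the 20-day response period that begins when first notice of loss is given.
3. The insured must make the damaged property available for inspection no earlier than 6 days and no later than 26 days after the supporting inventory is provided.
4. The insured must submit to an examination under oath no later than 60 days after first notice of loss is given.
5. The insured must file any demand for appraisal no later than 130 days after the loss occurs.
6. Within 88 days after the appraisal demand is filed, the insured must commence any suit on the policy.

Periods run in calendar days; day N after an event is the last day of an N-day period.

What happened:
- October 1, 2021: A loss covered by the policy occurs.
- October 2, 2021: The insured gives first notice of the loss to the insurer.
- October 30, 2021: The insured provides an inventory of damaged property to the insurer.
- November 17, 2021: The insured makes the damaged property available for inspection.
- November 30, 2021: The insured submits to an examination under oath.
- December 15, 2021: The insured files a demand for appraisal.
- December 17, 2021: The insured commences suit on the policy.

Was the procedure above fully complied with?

Yes

(1) due by October 1, 2021 + 72 days = December 12, 2021; October 2, 2021 is within that limit.
(2) due by October 22, 2021 + 10 days = November 1, 2021; completed October 30, 2021, before the deadline.
(3) the permitted window runs from October 30, 2021 + 6 = November 5, 2021 to October 30, 2021 + 26 = November 25, 2021; November 17, 2021 falls inside that range.
(4) due by October 2, 2021 + 60 days = December 1, 2021; done November 30, 2021 — timely.
(5) due by October 1, 2021 + 130 days = February 8, 2022; completed December 15, 2021, before the deadline.
(6) due by December 15, 2021 + 88 days = March 13, 2022; done December 17, 2021 — timely.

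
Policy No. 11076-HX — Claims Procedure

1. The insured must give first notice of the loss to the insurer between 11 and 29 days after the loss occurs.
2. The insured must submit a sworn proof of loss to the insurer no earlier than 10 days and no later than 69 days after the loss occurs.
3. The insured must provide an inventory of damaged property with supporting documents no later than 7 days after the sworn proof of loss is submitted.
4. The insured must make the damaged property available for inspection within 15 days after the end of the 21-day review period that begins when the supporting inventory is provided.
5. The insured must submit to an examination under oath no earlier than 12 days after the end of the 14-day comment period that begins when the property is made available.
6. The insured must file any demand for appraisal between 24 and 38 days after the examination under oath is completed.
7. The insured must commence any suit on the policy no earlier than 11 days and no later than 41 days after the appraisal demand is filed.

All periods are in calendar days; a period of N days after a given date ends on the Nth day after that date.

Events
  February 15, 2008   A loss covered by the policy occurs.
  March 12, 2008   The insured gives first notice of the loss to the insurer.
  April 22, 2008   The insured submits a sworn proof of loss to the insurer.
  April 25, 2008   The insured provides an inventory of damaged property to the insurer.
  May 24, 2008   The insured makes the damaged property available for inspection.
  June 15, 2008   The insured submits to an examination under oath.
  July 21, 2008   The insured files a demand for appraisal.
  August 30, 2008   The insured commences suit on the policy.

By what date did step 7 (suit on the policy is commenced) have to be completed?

August 31, 2008

Step 7 runs from July 21, 2008, when the appraisal demand is filed. The window is 11–41 days after July 21, 2008; it closes on August 31, 2008.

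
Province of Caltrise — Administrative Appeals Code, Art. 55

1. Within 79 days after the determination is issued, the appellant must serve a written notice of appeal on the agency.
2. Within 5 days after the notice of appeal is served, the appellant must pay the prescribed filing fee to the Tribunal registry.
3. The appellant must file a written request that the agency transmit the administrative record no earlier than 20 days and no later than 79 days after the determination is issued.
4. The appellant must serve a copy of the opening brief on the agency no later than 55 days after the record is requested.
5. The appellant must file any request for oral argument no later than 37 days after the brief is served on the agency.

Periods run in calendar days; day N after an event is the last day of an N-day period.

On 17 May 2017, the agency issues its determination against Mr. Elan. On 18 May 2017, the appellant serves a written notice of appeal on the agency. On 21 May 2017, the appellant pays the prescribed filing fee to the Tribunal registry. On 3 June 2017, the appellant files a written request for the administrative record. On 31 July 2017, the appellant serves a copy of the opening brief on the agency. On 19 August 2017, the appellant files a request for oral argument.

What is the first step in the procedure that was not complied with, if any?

(1) due by 17 May 2017 + 79 days = 4 August 2017; done 18 May 2017 — timely.
(2) due by 18 May 2017 + 5 days = 23 May 2017; completed 21 May 2017, before the deadline.
(3) the permitted window runs from 17 May 2017 + 20 = 6 June 2017 to 17 May 2017 + 79 = 4 August 2017; done 3 June 2017 — 3 days before the window opened.
The procedure was therefore not followed at step 3.

Step 3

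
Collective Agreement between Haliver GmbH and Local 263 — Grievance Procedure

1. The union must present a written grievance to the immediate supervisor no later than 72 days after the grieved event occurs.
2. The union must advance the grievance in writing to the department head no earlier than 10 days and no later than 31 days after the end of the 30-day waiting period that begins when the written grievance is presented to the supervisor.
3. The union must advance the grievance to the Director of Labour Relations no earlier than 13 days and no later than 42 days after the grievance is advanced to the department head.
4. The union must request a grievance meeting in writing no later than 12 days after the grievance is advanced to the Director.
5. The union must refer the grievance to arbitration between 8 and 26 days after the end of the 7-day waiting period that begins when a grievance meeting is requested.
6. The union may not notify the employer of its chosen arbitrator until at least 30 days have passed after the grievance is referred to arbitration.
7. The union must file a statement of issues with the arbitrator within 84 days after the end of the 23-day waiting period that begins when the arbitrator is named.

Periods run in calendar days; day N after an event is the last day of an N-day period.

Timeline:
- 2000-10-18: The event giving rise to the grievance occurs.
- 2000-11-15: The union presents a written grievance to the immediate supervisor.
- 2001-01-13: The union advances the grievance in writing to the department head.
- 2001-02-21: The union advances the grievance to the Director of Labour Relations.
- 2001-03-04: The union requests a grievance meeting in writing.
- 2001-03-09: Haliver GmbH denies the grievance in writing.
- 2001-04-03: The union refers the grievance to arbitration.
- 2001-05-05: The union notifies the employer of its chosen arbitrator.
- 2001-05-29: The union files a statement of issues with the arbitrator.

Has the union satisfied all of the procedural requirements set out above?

Yes

Step 1: 72 days after 2000-10-18 (when the grieved event occurs) is 2000-12-29; completed 2000-11-15, before the deadline.
Step 2: the window is 10–31 days after 2000-12-15 (end of the 30-day waiting period, which began when the written grievance is presented to the supervisor on 2000-11-15), so 2000-12-25 through 2001-01-15; done 2001-01-13 — within the window.
Step 3: the window is 13–42 days after 2001-01-13 (when the grievance is advanced to the department head), so 2001-01-26 through 2001-02-24; 2001-02-21 falls inside that range.
Step 4: 12 days after 2001-02-21 (when the grievance is advanced to the Director) is 2001-03-05; completed 2001-03-04, before the deadline.
Step 5: the window is 8–26 days after 2001-03-11 (end of the 7-day waiting period, which began when a grievance meeting is requested on 2001-03-04), so 2001-03-19 through 2001-04-06; done 2001-04-03 — within the window.
Step 6: the earliest permitted date is 30 days after 2001-04-03 (when the grievance is referred to arbitration), i.e. 2001-05-03; done 2001-05-05 — permitted.
Step 7: 84 days after 2001-05-28 (end of the 23-day waiting period, which began when the arbitrator is named on 2001-05-05) is 2001-08-20; completed 2001-05-29, before the deadline.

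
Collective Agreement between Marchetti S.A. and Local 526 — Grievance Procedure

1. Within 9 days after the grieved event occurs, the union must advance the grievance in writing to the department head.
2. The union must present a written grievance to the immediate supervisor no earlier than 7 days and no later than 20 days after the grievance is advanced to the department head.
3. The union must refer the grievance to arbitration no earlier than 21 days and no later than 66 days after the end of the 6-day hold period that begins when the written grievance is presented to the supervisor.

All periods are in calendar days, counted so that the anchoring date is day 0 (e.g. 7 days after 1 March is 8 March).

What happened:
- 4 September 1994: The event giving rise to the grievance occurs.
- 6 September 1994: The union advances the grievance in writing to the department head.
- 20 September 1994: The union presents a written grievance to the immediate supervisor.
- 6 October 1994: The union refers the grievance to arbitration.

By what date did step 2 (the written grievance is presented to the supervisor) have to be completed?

Step 2 runs from 6 September 1994, when the grievance is advanced to the department head. The window is 7–20 days after 6 September 1994; it closes on 26 September 1994.

26 September 1994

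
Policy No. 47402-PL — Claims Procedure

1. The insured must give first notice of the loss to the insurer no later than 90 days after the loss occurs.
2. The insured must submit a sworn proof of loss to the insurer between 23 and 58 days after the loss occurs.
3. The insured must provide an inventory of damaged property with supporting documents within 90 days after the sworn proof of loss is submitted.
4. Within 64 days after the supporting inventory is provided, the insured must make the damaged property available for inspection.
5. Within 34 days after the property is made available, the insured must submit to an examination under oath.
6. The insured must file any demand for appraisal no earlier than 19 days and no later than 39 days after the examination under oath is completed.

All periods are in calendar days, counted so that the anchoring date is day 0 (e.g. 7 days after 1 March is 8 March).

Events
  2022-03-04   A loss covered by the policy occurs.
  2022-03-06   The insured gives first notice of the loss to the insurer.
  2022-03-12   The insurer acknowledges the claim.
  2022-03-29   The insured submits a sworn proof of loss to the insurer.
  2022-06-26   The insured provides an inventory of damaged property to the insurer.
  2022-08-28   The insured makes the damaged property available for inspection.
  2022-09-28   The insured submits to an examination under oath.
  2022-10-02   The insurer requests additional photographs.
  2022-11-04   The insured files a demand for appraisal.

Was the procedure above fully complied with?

Step 1 — counting 90 days from 2022-03-04 (when the loss occurs) gives a deadline of 2022-06-02; 2022-03-06 is within that limit.
Step 2 — 23 and 58 days from 2022-03-04 (when the loss occurs) are 2022-03-27 and 2022-05-01 respectively; 2022-03-29 falls inside that range.
Step 3 — counting 90 days from 2022-03-29 (when the sworn proof of loss is submitted) gives a deadline of 2022-06-27; done 2022-06-26 — timely.
Step 4 — counting 64 days from 2022-06-26 (when the supporting inventory is provided) gives a deadline of 2022-08-29; 2022-08-28 is within that limit.
Step 5 — counting 34 days from 2022-08-28 (when the property is made available) gives a deadline of 2022-10-01; 2022-09-28 is within that limit.
Step 6 — 19 and 39 days from 2022-09-28 (when the examination under oath is completed) are 2022-10-17 and 2022-11-06 respectively; done 2022-11-04 — within the window.

Yes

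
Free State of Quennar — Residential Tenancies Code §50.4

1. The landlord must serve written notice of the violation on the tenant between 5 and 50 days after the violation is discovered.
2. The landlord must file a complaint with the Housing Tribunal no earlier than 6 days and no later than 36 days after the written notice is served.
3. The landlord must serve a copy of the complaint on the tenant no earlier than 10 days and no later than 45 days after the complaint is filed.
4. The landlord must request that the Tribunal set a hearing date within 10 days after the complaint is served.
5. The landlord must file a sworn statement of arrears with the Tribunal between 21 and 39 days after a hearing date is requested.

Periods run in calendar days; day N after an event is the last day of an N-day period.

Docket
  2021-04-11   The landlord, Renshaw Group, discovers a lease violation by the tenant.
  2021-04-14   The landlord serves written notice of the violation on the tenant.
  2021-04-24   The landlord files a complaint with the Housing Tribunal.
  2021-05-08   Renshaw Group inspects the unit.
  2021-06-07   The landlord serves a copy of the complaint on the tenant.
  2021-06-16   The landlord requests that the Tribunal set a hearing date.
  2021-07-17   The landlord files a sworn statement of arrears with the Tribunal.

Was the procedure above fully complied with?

No

Step 1: the window is 5–50 days after 2021-04-11 (when the violation is discovered), so 2021-04-16 through 2021-05-31; done 2021-04-14 — 2 days before the window opened.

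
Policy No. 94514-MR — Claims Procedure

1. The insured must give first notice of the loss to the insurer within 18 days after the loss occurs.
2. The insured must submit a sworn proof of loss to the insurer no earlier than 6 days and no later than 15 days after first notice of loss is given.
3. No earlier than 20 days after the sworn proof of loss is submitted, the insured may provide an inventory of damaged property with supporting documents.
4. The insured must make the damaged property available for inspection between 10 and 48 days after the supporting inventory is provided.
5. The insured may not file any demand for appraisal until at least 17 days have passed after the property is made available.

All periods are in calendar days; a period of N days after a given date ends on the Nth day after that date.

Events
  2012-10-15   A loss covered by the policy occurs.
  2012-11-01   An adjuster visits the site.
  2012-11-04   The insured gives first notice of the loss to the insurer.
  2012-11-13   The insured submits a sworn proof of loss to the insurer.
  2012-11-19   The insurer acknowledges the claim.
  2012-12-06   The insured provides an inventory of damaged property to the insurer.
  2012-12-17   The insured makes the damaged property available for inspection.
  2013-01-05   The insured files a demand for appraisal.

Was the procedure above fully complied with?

Step 1: 18 days after 2012-10-15 (when the loss occurs) is 2012-11-02; not done until 2012-11-04, 2 days after the deadline.
No need to go further; step 1 was not satisfied.

No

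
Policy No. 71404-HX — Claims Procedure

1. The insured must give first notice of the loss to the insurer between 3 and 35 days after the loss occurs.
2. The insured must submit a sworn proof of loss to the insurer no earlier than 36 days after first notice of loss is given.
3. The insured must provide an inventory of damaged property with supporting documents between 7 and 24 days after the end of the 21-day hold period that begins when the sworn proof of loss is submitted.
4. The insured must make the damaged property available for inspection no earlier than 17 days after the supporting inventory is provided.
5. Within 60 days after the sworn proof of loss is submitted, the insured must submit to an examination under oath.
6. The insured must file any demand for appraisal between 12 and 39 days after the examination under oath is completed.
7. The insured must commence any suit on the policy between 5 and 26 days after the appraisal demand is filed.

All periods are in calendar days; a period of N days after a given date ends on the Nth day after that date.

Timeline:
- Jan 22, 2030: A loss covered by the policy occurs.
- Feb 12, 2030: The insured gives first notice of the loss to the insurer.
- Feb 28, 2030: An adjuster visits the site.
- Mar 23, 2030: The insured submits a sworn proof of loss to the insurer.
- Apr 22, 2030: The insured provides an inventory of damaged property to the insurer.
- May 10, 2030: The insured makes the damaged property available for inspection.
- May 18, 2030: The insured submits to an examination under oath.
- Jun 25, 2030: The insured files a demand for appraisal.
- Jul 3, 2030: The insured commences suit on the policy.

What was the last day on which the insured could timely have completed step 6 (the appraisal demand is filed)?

Jun 26, 2030

Step 6 runs from May 18, 2030, when the examination under oath is completed. The window is 12–39 days after May 18, 2030; it closes on Jun 26, 2030.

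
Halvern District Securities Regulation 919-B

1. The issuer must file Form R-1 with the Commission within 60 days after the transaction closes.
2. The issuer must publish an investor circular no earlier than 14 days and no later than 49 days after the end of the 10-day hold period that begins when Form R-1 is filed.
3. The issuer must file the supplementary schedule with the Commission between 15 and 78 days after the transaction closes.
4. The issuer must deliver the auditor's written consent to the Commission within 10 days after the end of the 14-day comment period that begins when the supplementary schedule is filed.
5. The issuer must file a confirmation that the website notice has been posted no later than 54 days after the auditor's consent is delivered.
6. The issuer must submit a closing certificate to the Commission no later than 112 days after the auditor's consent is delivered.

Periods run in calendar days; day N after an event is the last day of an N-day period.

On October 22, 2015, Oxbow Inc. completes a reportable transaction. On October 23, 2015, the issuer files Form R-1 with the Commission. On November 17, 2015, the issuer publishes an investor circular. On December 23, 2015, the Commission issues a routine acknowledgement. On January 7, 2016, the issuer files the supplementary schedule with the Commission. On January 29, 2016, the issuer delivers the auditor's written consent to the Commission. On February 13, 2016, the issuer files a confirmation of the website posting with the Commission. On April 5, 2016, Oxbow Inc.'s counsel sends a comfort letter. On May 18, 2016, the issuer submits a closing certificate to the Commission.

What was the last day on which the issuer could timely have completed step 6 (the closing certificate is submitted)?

Step 6 runs from January 29, 2016, when the auditor's consent is delivered. 112 days after January 29, 2016 is May 20, 2016.

May 20, 2016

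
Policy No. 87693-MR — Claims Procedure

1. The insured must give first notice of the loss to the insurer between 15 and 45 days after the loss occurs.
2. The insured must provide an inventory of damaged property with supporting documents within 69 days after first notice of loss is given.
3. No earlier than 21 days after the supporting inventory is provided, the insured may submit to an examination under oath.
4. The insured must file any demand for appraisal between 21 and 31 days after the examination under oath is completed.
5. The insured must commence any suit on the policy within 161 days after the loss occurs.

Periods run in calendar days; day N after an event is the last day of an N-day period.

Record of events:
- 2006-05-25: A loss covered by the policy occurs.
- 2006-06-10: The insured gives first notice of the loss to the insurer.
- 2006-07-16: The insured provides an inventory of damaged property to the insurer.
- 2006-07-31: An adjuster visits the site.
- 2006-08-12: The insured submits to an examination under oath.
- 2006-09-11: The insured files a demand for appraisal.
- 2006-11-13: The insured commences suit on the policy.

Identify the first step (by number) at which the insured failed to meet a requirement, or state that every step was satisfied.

Step 1: the window is 15–45 days after 2006-05-25 (when the loss occurs), so 2006-06-09 through 2006-07-09; done 2006-06-10, which is between those dates.
Step 2: 69 days after 2006-06-10 (when first notice of loss is given) is 2006-08-18; 2006-07-16 is within that limit.
Step 3: the earliest permitted date is 21 days after 2006-07-16 (when the supporting inventory is provided), i.e. 2006-08-06; 2006-08-12 is on or after that date.
Step 4: the window is 21–31 days after 2006-08-12 (when the examination under oath is completed), so 2006-09-02 through 2006-09-12; done 2006-09-11, which is between those dates.
Step 5: 161 days after 2006-05-25 (when the loss occurs) is 2006-11-02; 2006-11-13 misses that deadline by 11 days.

Step 5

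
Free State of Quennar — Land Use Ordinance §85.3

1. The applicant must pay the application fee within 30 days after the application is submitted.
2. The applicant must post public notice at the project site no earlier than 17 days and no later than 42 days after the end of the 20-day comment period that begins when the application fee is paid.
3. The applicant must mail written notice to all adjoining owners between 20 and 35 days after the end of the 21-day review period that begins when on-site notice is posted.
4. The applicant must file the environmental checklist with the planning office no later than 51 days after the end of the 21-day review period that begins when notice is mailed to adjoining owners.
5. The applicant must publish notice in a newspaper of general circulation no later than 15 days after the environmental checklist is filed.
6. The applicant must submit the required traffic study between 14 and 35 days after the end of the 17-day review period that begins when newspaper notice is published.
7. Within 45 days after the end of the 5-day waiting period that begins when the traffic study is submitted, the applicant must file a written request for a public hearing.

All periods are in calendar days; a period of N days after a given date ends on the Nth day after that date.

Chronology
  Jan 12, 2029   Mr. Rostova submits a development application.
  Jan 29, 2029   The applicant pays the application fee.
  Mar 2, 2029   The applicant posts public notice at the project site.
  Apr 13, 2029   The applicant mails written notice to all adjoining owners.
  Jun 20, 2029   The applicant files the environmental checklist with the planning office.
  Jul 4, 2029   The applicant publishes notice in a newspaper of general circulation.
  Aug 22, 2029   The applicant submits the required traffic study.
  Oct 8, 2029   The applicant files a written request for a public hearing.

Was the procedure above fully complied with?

Step 1: 30 days after Jan 12, 2029 (when the application is submitted) is Feb 11, 2029; Jan 29, 2029 is within that limit.
Step 2: the window is 17–42 days after Feb 18, 2029 (end of the 20-day comment period, which began when the application fee is paid on Jan 29, 2029), so Mar 7, 2029 through Apr 1, 2029; done Mar 2, 2029 — 5 days before the window opened.
No need to go further; step 2 was not satisfied.

No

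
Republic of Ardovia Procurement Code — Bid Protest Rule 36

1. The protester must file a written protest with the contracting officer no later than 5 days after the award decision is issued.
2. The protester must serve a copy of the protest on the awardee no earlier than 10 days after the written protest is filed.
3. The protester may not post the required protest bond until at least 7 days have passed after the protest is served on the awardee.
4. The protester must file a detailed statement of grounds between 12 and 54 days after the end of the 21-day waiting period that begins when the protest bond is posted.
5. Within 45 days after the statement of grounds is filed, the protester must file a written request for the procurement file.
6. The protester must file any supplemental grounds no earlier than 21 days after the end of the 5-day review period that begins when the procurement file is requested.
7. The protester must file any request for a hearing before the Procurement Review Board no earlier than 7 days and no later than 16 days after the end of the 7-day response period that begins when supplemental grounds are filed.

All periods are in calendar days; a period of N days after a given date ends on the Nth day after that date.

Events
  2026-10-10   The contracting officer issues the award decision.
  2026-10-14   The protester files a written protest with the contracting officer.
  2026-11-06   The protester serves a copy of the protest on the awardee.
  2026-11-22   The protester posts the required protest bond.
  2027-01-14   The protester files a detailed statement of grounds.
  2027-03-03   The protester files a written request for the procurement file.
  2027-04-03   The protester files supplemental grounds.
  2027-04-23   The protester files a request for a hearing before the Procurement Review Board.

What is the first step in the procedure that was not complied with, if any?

(1) due by 2026-10-10 + 5 days = 2026-10-15; completed 2026-10-14, before the deadline.
(2) permitted from 2026-10-14 + 10 days = 2026-10-24 onward; 2026-11-06 is on or after that date.
(3) permitted from 2026-11-06 + 7 days = 2026-11-13 onward; done 2026-11-22 — permitted.
(4) the permitted window runs from 2026-12-13 + 12 = 2026-12-25 to 2026-12-13 + 54 = 2027-02-05; 2027-01-14 falls inside that range.
(5) due by 2027-01-14 + 45 days = 2027-02-28; 2027-03-03 misses that deadline by 3 days.

Step 5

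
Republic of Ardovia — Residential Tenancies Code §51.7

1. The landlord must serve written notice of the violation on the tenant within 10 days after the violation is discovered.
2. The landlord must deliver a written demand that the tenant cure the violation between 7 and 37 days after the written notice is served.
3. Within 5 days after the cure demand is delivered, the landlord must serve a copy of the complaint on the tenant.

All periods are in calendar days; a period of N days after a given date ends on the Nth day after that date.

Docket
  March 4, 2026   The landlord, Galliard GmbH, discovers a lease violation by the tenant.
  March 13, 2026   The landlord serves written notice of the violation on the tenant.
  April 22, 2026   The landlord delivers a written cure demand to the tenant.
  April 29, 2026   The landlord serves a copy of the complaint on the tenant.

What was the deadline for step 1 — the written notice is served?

Step 1 runs from March 4, 2026, when the violation is discovered. 10 days after March 4, 2026 is March 14, 2026.

March 14, 2026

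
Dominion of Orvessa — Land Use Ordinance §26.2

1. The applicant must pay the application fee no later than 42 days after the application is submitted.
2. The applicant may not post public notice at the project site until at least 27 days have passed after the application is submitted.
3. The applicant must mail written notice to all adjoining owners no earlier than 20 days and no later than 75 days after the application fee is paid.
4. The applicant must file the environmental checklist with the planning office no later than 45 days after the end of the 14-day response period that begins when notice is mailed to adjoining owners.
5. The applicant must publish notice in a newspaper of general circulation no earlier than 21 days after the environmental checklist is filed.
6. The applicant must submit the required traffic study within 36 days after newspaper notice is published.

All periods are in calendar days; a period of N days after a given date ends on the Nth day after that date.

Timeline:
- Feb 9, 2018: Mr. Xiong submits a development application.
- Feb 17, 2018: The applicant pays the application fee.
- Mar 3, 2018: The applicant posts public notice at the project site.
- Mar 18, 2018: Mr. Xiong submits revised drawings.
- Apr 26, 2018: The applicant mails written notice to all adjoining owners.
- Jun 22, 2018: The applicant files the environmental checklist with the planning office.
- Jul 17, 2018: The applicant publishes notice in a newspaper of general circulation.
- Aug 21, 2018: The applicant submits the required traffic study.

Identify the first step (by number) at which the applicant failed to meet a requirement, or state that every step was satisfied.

Step 1: 42 days after Feb 9, 2018 (when the application is submitted) is Mar 23, 2018; Feb 17, 2018 is within that limit.
Step 2: the earliest permitted date is 27 days after Feb 9, 2018 (when the application is submitted), i.e. Mar 8, 2018; done Mar 3, 2018 — 5 days too early.

Step 2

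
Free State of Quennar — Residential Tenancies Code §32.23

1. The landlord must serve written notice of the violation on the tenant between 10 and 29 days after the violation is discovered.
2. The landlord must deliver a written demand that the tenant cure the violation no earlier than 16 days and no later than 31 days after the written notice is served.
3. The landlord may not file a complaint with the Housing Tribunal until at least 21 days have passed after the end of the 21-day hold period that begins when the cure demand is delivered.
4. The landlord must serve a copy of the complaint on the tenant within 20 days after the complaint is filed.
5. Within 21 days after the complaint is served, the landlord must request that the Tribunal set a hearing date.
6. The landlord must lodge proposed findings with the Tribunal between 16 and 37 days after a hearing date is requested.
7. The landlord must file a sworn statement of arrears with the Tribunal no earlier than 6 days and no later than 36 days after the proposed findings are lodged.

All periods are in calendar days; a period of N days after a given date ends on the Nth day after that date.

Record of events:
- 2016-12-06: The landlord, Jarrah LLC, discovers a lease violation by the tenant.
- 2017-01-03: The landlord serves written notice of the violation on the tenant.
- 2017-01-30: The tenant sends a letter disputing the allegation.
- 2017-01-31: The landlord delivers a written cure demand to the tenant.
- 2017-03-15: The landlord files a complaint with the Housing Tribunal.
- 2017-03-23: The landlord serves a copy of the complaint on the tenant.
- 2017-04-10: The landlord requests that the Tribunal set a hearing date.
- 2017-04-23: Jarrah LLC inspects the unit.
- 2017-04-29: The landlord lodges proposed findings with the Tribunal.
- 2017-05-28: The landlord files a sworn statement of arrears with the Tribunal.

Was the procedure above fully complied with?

Step 1: the window is 10–29 days after 2016-12-06 (when the violation is discovered), so 2016-12-16 through 2017-01-04; 2017-01-03 falls inside that range.
Step 2: the window is 16–31 days after 2017-01-03 (when the written notice is served), so 2017-01-19 through 2017-02-03; 2017-01-31 falls inside that range.
Step 3: the earliest permitted date is 21 days after 2017-02-21 (end of the 21-day hold period, which began when the cure demand is delivered on 2017-01-31), i.e. 2017-03-14; done 2017-03-15, after the minimum wait.
Step 4: 20 days after 2017-03-15 (when the complaint is filed) is 2017-04-04; completed 2017-03-23, before the deadline.
Step 5: 21 days after 2017-03-23 (when the complaint is served) is 2017-04-13; completed 2017-04-10, before the deadline.
Step 6: the window is 16–37 days after 2017-04-10 (when a hearing date is requested), so 2017-04-26 through 2017-05-17; 2017-04-29 falls inside that range.
Step 7: the window is 6–36 days after 2017-04-29 (when the proposed findings are lodged), so 2017-05-05 through 2017-06-04; done 2017-05-28 — within the window.

Yes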